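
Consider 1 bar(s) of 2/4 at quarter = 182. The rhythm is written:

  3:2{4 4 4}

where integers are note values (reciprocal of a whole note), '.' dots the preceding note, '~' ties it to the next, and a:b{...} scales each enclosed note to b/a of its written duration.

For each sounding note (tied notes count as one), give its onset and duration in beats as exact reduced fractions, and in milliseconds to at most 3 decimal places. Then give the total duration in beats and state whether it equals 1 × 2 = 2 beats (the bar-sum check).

1) 0.0ms=0b +219.78ms=2/3b
2) 219.78ms=2/3b +219.78ms=2/3b
3) 439.56ms=4/3b +219.78ms=2/3b
Σ=2b of 2 (182bpm 2/4) — PASS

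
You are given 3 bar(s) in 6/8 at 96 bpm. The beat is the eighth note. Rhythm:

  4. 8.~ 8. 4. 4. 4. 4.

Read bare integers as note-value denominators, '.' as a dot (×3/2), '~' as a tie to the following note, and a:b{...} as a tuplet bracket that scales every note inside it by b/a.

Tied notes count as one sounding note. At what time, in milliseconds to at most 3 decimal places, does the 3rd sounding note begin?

1. 0.0ms @ 0 + 1875.0ms (3)
2. 1875.0ms @ 3 + 1875.0ms (3)
3. 3750.0ms @ 6 + 1875.0ms (3)
4. 5625.0ms @ 9 + 1875.0ms (3)
5. 7500.0ms @ 12 + 1875.0ms (3)
6. 9375.0ms @ 15 + 1875.0ms (3)

note 3 onset = 6b = 3750.0ms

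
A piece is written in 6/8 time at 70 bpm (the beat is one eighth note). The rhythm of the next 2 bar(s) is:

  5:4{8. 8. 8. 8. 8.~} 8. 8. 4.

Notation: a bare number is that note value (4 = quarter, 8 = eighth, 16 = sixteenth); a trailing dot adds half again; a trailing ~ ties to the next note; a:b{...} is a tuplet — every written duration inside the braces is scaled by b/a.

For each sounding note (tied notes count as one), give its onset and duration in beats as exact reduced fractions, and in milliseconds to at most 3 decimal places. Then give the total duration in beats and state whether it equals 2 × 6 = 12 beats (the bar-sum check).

1) 0.0ms=0b +1028.571ms=6/5b
2) 1028.571ms=6/5b +1028.571ms=6/5b
3) 2057.143ms=12/5b +1028.571ms=6/5b
4) 3085.714ms=18/5b +1028.571ms=6/5b
5) 4114.286ms=24/5b +2314.286ms=27/10b
6) 6428.571ms=15/2b +1285.714ms=3/2b
7) 7714.286ms=9b +2571.429ms=3b
Σ=12b of 12 (70bpm 6/8) — PASS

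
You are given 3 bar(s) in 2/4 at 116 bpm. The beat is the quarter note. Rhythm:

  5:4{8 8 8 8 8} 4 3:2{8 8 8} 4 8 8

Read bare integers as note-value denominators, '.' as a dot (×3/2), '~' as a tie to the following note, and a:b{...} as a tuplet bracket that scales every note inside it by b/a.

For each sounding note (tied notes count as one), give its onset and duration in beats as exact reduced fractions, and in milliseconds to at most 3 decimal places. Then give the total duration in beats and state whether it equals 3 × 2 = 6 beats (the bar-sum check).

1) 0.0ms=0b +206.897ms=2/5b
2) 206.897ms=2/5b +206.897ms=2/5b
3) 413.793ms=4/5b +206.897ms=2/5b
4) 620.69ms=6/5b +206.897ms=2/5b
5) 827.586ms=8/5b +206.897ms=2/5b
6) 1034.483ms=2b +517.241ms=1b
7) 1551.724ms=3b +172.414ms=1/3b
8) 1724.138ms=10/3b +172.414ms=1/3b
9) 1896.552ms=11/3b +172.414ms=1/3b
10) 2068.966ms=4b +517.241ms=1b
11) 2586.207ms=5b +258.621ms=1/2b
12) 2844.828ms=11/2b +258.621ms=1/2b
Σ=6b of 6 (116bpm 2/4) — PASS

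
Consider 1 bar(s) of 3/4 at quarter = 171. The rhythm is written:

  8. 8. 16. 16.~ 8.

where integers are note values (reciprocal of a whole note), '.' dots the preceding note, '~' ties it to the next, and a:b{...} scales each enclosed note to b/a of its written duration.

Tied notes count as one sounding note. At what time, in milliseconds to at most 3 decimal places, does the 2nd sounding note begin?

note 2 onset = 3/4b = 263.158ms

1. 0.0ms @ 0 + 263.158ms (3/4)
2. 263.158ms @ 3/4 + 263.158ms (3/4)
3. 526.316ms @ 3/2 + 131.579ms (3/8)
4. 657.895ms @ 15/8 + 394.737ms (9/8)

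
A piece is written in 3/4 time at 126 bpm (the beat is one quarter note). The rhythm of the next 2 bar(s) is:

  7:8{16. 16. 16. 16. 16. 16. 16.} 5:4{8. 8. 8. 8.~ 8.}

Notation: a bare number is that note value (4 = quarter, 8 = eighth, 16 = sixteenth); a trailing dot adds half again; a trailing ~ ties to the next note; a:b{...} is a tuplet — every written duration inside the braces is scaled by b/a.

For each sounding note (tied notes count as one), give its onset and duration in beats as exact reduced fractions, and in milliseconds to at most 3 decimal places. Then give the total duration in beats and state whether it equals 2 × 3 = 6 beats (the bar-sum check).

1) 0.0ms=0b +204.082ms=3/7b
2) 204.082ms=3/7b +204.082ms=3/7b
3) 408.163ms=6/7b +204.082ms=3/7b
4) 612.245ms=9/7b +204.082ms=3/7b
5) 816.327ms=12/7b +204.082ms=3/7b
6) 1020.408ms=15/7b +204.082ms=3/7b
7) 1224.49ms=18/7b +204.082ms=3/7b
8) 1428.571ms=3b +285.714ms=3/5b
9) 1714.286ms=18/5b +285.714ms=3/5b
10) 2000.0ms=21/5b +285.714ms=3/5b
11) 2285.714ms=24/5b +571.429ms=6/5b
Σ=6b of 6 (126bpm 3/4) — PASS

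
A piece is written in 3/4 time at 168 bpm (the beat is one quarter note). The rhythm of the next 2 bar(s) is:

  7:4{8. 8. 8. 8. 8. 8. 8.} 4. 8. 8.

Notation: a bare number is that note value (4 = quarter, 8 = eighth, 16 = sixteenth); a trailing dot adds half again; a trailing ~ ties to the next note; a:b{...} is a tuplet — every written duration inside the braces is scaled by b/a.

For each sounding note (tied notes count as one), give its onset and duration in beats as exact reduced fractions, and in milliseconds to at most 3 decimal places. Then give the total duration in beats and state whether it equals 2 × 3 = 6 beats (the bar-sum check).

1) 0.0ms=0b +153.061ms=3/7b
2) 153.061ms=3/7b +153.061ms=3/7b
3) 306.122ms=6/7b +153.061ms=3/7b
4) 459.184ms=9/7b +153.061ms=3/7b
5) 612.245ms=12/7b +153.061ms=3/7b
6) 765.306ms=15/7b +153.061ms=3/7b
7) 918.367ms=18/7b +153.061ms=3/7b
8) 1071.429ms=3b +535.714ms=3/2b
9) 1607.143ms=9/2b +267.857ms=3/4b
10) 1875.0ms=21/4b +267.857ms=3/4b
Σ=6b of 6 (168bpm 3/4) — PASS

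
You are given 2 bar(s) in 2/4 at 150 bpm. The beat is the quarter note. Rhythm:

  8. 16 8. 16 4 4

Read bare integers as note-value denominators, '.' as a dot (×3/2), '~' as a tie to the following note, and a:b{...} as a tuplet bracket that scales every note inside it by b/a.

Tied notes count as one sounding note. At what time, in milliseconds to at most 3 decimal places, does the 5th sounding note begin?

note 5 onset = 2b = 800.0ms

1. 0.0ms @ 0 + 300.0ms (3/4)
2. 300.0ms @ 3/4 + 100.0ms (1/4)
3. 400.0ms @ 1 + 300.0ms (3/4)
4. 700.0ms @ 7/4 + 100.0ms (1/4)
5. 800.0ms @ 2 + 400.0ms (1)
6. 1200.0ms @ 3 + 400.0ms (1)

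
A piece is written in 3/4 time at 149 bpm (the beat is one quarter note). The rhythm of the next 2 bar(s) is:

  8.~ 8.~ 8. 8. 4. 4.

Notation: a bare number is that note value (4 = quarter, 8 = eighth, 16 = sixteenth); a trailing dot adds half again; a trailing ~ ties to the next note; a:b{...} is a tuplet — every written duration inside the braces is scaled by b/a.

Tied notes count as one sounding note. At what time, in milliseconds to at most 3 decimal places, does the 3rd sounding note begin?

1. 0.0ms @ 0 + 906.04ms (9/4)
2. 906.04ms @ 9/4 + 302.013ms (3/4)
3. 1208.054ms @ 3 + 604.027ms (3/2)
4. 1812.081ms @ 9/2 + 604.027ms (3/2)

note 3 onset = 3b = 1208.054ms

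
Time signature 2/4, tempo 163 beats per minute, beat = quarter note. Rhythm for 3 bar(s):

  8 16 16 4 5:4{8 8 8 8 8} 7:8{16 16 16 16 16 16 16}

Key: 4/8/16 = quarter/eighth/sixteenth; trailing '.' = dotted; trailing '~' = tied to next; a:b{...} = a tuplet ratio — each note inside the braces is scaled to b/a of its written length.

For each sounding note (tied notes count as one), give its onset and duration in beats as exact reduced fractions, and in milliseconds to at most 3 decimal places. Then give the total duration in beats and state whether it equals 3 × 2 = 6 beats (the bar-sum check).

1) 0.0ms=0b +184.049ms=1/2b
2) 184.049ms=1/2b +92.025ms=1/4b
3) 276.074ms=3/4b +92.025ms=1/4b
4) 368.098ms=1b +368.098ms=1b
5) 736.196ms=2b +147.239ms=2/5b
6) 883.436ms=12/5b +147.239ms=2/5b
7) 1030.675ms=14/5b +147.239ms=2/5b
8) 1177.914ms=16/5b +147.239ms=2/5b
9) 1325.153ms=18/5b +147.239ms=2/5b
10) 1472.393ms=4b +105.171ms=2/7b
11) 1577.564ms=30/7b +105.171ms=2/7b
12) 1682.734ms=32/7b +105.171ms=2/7b
13) 1787.905ms=34/7b +105.171ms=2/7b
14) 1893.076ms=36/7b +105.171ms=2/7b
15) 1998.247ms=38/7b +105.171ms=2/7b
16) 2103.418ms=40/7b +105.171ms=2/7b
Σ=6b of 6 (163bpm 2/4) — PASS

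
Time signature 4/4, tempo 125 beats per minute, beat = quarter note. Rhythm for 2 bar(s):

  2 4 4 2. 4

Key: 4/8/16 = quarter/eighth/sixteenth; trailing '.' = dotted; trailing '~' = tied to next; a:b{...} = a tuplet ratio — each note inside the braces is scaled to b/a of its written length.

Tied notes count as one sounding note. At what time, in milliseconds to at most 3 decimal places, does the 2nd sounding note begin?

note 2 onset = 2b = 960.0ms

1. 0.0ms @ 0 + 960.0ms (2)
2. 960.0ms @ 2 + 480.0ms (1)
3. 1440.0ms @ 3 + 480.0ms (1)
4. 1920.0ms @ 4 + 1440.0ms (3)
5. 3360.0ms @ 7 + 480.0ms (1)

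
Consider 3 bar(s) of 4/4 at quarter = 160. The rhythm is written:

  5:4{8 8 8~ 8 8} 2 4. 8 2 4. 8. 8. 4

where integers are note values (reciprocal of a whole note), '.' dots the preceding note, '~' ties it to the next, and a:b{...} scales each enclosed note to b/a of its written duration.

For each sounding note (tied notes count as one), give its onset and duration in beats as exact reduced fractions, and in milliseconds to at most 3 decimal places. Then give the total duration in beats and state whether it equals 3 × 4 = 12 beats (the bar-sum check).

1) 0.0ms=0b +150.0ms=2/5b
2) 150.0ms=2/5b +150.0ms=2/5b
3) 300.0ms=4/5b +300.0ms=4/5b
4) 600.0ms=8/5b +150.0ms=2/5b
5) 750.0ms=2b +750.0ms=2b
6) 1500.0ms=4b +562.5ms=3/2b
7) 2062.5ms=11/2b +187.5ms=1/2b
8) 2250.0ms=6b +750.0ms=2b
9) 3000.0ms=8b +562.5ms=3/2b
10) 3562.5ms=19/2b +281.25ms=3/4b
11) 3843.75ms=41/4b +281.25ms=3/4b
12) 4125.0ms=11b +375.0ms=1b
Σ=12b of 12 (160bpm 4/4) — PASS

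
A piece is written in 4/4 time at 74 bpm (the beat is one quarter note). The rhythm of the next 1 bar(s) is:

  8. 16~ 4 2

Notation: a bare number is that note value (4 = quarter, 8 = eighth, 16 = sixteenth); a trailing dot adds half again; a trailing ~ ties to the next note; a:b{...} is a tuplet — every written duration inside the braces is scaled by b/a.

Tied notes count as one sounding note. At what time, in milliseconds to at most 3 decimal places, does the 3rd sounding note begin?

note 3 onset = 2b = 1621.622ms

1. 0.0ms @ 0 + 608.108ms (3/4)
2. 608.108ms @ 3/4 + 1013.514ms (5/4)
3. 1621.622ms @ 2 + 1621.622ms (2)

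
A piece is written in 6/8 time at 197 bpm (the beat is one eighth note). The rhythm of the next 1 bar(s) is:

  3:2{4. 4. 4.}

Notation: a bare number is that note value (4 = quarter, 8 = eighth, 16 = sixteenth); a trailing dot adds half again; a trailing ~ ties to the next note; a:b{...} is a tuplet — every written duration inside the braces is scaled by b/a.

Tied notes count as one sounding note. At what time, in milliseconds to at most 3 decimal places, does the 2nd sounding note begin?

1. 0.0ms @ 0 + 609.137ms (2)
2. 609.137ms @ 2 + 609.137ms (2)
3. 1218.274ms @ 4 + 609.137ms (2)

note 2 onset = 2b = 609.137ms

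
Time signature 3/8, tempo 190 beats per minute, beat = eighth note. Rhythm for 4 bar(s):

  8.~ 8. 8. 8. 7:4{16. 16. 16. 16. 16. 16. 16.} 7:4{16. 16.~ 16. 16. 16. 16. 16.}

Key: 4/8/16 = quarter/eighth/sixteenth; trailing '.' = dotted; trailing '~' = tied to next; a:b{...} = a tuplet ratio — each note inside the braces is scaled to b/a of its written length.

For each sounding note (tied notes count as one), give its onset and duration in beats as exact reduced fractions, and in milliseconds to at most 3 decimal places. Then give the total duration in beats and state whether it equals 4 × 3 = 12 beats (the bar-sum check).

1) 0.0ms=0b +947.368ms=3b
2) 947.368ms=3b +473.684ms=3/2b
3) 1421.053ms=9/2b +473.684ms=3/2b
4) 1894.737ms=6b +135.338ms=3/7b
5) 2030.075ms=45/7b +135.338ms=3/7b
6) 2165.414ms=48/7b +135.338ms=3/7b
7) 2300.752ms=51/7b +135.338ms=3/7b
8) 2436.09ms=54/7b +135.338ms=3/7b
9) 2571.429ms=57/7b +135.338ms=3/7b
10) 2706.767ms=60/7b +135.338ms=3/7b
11) 2842.105ms=9b +135.338ms=3/7b
12) 2977.444ms=66/7b +270.677ms=6/7b
13) 3248.12ms=72/7b +135.338ms=3/7b
14) 3383.459ms=75/7b +135.338ms=3/7b
15) 3518.797ms=78/7b +135.338ms=3/7b
16) 3654.135ms=81/7b +135.338ms=3/7b
Σ=12b of 12 (190bpm 3/8) — PASS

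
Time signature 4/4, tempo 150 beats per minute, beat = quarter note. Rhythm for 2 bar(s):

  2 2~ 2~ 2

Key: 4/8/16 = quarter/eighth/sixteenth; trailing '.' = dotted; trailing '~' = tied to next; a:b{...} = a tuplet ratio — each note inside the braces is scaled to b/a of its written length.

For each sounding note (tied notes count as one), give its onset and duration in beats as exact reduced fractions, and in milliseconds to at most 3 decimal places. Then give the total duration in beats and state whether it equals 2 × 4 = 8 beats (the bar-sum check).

1) 0.0ms=0b +800.0ms=2b
2) 800.0ms=2b +2400.0ms=6b
Σ=8b of 8 (150bpm 4/4) — PASS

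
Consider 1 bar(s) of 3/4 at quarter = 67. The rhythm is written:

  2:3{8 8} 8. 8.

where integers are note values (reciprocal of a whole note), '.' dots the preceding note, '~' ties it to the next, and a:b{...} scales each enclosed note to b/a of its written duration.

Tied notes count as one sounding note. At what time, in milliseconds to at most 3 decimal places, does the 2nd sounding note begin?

1. 0.0ms @ 0 + 671.642ms (3/4)
2. 671.642ms @ 3/4 + 671.642ms (3/4)
3. 1343.284ms @ 3/2 + 671.642ms (3/4)
4. 2014.925ms @ 9/4 + 671.642ms (3/4)

note 2 onset = 3/4b = 671.642ms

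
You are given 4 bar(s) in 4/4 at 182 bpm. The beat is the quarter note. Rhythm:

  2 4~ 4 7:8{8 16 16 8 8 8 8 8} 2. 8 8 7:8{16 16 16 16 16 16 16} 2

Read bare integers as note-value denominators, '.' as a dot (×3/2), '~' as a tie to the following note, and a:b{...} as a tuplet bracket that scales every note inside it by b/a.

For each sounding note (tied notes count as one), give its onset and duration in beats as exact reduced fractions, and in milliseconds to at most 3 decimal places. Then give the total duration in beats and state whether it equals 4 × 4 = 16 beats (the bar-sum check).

1) 0.0ms=0b +659.341ms=2b
2) 659.341ms=2b +659.341ms=2b
3) 1318.681ms=4b +188.383ms=4/7b
4) 1507.064ms=32/7b +94.192ms=2/7b
5) 1601.256ms=34/7b +94.192ms=2/7b
6) 1695.447ms=36/7b +188.383ms=4/7b
7) 1883.83ms=40/7b +188.383ms=4/7b
8) 2072.214ms=44/7b +188.383ms=4/7b
9) 2260.597ms=48/7b +188.383ms=4/7b
10) 2448.98ms=52/7b +188.383ms=4/7b
11) 2637.363ms=8b +989.011ms=3b
12) 3626.374ms=11b +164.835ms=1/2b
13) 3791.209ms=23/2b +164.835ms=1/2b
14) 3956.044ms=12b +94.192ms=2/7b
15) 4050.235ms=86/7b +94.192ms=2/7b
16) 4144.427ms=88/7b +94.192ms=2/7b
17) 4238.619ms=90/7b +94.192ms=2/7b
18) 4332.81ms=92/7b +94.192ms=2/7b
19) 4427.002ms=94/7b +94.192ms=2/7b
20) 4521.193ms=96/7b +94.192ms=2/7b
21) 4615.385ms=14b +659.341ms=2b
Σ=16b of 16 (182bpm 4/4) — PASS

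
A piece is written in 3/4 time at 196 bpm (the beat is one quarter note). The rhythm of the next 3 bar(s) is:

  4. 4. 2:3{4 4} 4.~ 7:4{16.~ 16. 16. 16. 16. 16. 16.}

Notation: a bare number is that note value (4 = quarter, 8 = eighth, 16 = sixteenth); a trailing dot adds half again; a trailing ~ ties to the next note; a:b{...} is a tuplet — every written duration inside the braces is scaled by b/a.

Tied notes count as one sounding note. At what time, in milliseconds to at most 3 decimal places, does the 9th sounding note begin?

1. 0.0ms @ 0 + 459.184ms (3/2)
2. 459.184ms @ 3/2 + 459.184ms (3/2)
3. 918.367ms @ 3 + 459.184ms (3/2)
4. 1377.551ms @ 9/2 + 459.184ms (3/2)
5. 1836.735ms @ 6 + 590.379ms (27/14)
6. 2427.114ms @ 111/14 + 65.598ms (3/14)
7. 2492.711ms @ 57/7 + 65.598ms (3/14)
8. 2558.309ms @ 117/14 + 65.598ms (3/14)
9. 2623.907ms @ 60/7 + 65.598ms (3/14)
10. 2689.504ms @ 123/14 + 65.598ms (3/14)

note 9 onset = 60/7b = 2623.907ms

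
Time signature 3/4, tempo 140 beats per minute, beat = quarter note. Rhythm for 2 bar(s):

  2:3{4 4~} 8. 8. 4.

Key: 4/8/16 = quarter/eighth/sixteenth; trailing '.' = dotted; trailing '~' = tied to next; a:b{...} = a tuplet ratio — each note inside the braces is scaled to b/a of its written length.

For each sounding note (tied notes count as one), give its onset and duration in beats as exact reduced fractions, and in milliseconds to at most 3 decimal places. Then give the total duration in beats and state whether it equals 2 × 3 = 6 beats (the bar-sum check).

1) 0.0ms=0b +642.857ms=3/2b
2) 642.857ms=3/2b +964.286ms=9/4b
3) 1607.143ms=15/4b +321.429ms=3/4b
4) 1928.571ms=9/2b +642.857ms=3/2b
Σ=6b of 6 (140bpm 3/4) — PASS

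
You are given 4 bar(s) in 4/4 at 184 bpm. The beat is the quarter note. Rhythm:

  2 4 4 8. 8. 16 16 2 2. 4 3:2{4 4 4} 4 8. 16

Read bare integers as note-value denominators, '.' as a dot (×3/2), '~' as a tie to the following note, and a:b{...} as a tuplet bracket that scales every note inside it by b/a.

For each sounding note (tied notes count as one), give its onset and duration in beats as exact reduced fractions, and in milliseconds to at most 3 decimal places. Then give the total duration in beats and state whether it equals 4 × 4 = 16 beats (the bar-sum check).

1) 0.0ms=0b +652.174ms=2b
2) 652.174ms=2b +326.087ms=1b
3) 978.261ms=3b +326.087ms=1b
4) 1304.348ms=4b +244.565ms=3/4b
5) 1548.913ms=19/4b +244.565ms=3/4b
6) 1793.478ms=11/2b +81.522ms=1/4b
7) 1875.0ms=23/4b +81.522ms=1/4b
8) 1956.522ms=6b +652.174ms=2b
9) 2608.696ms=8b +978.261ms=3b
10) 3586.957ms=11b +326.087ms=1b
11) 3913.043ms=12b +217.391ms=2/3b
12) 4130.435ms=38/3b +217.391ms=2/3b
13) 4347.826ms=40/3b +217.391ms=2/3b
14) 4565.217ms=14b +326.087ms=1b
15) 4891.304ms=15b +244.565ms=3/4b
16) 5135.87ms=63/4b +81.522ms=1/4b
Σ=16b of 16 (184bpm 4/4) — PASS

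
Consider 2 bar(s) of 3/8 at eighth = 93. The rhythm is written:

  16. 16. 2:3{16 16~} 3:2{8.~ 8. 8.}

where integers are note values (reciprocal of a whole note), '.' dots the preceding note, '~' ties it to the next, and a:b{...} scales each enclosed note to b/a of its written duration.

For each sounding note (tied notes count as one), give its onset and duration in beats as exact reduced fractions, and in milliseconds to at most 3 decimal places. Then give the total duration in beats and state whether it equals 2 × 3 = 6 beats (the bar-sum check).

1) 0.0ms=0b +483.871ms=3/4b
2) 483.871ms=3/4b +483.871ms=3/4b
3) 967.742ms=3/2b +483.871ms=3/4b
4) 1451.613ms=9/4b +1774.194ms=11/4b
5) 3225.806ms=5b +645.161ms=1b
Σ=6b of 6 (93bpm 3/8) — PASS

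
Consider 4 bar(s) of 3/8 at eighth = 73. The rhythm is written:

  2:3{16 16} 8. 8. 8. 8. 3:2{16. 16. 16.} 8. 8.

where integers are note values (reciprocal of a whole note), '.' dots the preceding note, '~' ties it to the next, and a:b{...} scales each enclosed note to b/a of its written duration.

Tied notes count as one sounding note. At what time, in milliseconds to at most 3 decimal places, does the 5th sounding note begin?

note 5 onset = 9/2b = 3698.63ms

1. 0.0ms @ 0 + 616.438ms (3/4)
2. 616.438ms @ 3/4 + 616.438ms (3/4)
3. 1232.877ms @ 3/2 + 1232.877ms (3/2)
4. 2465.753ms @ 3 + 1232.877ms (3/2)
5. 3698.63ms @ 9/2 + 1232.877ms (3/2)
6. 4931.507ms @ 6 + 1232.877ms (3/2)
7. 6164.384ms @ 15/2 + 410.959ms (1/2)
8. 6575.342ms @ 8 + 410.959ms (1/2)
9. 6986.301ms @ 17/2 + 410.959ms (1/2)
10. 7397.26ms @ 9 + 1232.877ms (3/2)
11. 8630.137ms @ 21/2 + 1232.877ms (3/2)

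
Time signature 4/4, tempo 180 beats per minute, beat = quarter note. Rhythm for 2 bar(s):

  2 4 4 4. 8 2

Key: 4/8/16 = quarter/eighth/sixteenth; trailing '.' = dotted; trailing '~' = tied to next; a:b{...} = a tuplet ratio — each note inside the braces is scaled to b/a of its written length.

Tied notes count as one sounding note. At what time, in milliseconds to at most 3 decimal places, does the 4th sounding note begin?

1. 0.0ms @ 0 + 666.667ms (2)
2. 666.667ms @ 2 + 333.333ms (1)
3. 1000.0ms @ 3 + 333.333ms (1)
4. 1333.333ms @ 4 + 500.0ms (3/2)
5. 1833.333ms @ 11/2 + 166.667ms (1/2)
6. 2000.0ms @ 6 + 666.667ms (2)

note 4 onset = 4b = 1333.333ms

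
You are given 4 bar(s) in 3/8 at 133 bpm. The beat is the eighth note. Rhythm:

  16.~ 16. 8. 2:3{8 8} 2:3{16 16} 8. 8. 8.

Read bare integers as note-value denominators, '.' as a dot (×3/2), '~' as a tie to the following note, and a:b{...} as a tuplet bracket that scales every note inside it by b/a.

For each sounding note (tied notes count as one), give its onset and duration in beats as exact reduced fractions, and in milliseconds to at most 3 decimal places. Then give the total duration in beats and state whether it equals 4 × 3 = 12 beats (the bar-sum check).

1) 0.0ms=0b +676.692ms=3/2b
2) 676.692ms=3/2b +676.692ms=3/2b
3) 1353.383ms=3b +676.692ms=3/2b
4) 2030.075ms=9/2b +676.692ms=3/2b
5) 2706.767ms=6b +338.346ms=3/4b
6) 3045.113ms=27/4b +338.346ms=3/4b
7) 3383.459ms=15/2b +676.692ms=3/2b
8) 4060.15ms=9b +676.692ms=3/2b
9) 4736.842ms=21/2b +676.692ms=3/2b
Σ=12b of 12 (133bpm 3/8) — PASS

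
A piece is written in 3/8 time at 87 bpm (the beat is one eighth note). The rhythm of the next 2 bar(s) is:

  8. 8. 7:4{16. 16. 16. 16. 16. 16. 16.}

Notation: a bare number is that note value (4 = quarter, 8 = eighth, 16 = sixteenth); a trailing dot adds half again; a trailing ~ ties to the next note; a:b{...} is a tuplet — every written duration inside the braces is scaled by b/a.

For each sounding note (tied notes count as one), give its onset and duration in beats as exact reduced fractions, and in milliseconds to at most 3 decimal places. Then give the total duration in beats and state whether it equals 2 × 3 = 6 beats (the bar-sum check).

1) 0.0ms=0b +1034.483ms=3/2b
2) 1034.483ms=3/2b +1034.483ms=3/2b
3) 2068.966ms=3b +295.567ms=3/7b
4) 2364.532ms=24/7b +295.567ms=3/7b
5) 2660.099ms=27/7b +295.567ms=3/7b
6) 2955.665ms=30/7b +295.567ms=3/7b
7) 3251.232ms=33/7b +295.567ms=3/7b
8) 3546.798ms=36/7b +295.567ms=3/7b
9) 3842.365ms=39/7b +295.567ms=3/7b
Σ=6b of 6 (87bpm 3/8) — PASS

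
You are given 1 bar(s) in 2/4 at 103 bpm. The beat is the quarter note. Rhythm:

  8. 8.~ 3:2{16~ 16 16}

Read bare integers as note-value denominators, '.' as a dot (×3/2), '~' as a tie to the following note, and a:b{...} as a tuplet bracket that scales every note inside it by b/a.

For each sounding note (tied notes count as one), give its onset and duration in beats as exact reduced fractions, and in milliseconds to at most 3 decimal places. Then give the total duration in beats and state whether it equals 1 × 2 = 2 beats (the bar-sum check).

1) 0.0ms=0b +436.893ms=3/4b
2) 436.893ms=3/4b +631.068ms=13/12b
3) 1067.961ms=11/6b +97.087ms=1/6b
Σ=2b of 2 (103bpm 2/4) — PASS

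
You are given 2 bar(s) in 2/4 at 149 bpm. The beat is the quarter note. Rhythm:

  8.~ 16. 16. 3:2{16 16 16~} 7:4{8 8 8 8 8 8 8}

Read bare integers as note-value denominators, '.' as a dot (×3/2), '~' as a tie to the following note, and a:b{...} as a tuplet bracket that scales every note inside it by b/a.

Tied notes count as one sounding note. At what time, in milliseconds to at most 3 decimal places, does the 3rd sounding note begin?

1. 0.0ms @ 0 + 453.02ms (9/8)
2. 453.02ms @ 9/8 + 151.007ms (3/8)
3. 604.027ms @ 3/2 + 67.114ms (1/6)
4. 671.141ms @ 5/3 + 67.114ms (1/6)
5. 738.255ms @ 11/6 + 182.167ms (19/42)
6. 920.422ms @ 16/7 + 115.053ms (2/7)
7. 1035.475ms @ 18/7 + 115.053ms (2/7)
8. 1150.527ms @ 20/7 + 115.053ms (2/7)
9. 1265.58ms @ 22/7 + 115.053ms (2/7)
10. 1380.633ms @ 24/7 + 115.053ms (2/7)
11. 1495.686ms @ 26/7 + 115.053ms (2/7)

note 3 onset = 3/2b = 604.027ms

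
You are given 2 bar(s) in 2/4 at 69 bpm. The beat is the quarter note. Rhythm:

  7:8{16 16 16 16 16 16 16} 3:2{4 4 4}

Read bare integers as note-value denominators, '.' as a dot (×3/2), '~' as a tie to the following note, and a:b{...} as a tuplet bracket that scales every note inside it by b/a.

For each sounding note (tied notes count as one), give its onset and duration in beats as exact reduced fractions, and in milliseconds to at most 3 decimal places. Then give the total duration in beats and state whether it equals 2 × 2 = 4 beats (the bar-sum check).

1) 0.0ms=0b +248.447ms=2/7b
2) 248.447ms=2/7b +248.447ms=2/7b
3) 496.894ms=4/7b +248.447ms=2/7b
4) 745.342ms=6/7b +248.447ms=2/7b
5) 993.789ms=8/7b +248.447ms=2/7b
6) 1242.236ms=10/7b +248.447ms=2/7b
7) 1490.683ms=12/7b +248.447ms=2/7b
8) 1739.13ms=2b +579.71ms=2/3b
9) 2318.841ms=8/3b +579.71ms=2/3b
10) 2898.551ms=10/3b +579.71ms=2/3b
Σ=4b of 4 (69bpm 2/4) — PASS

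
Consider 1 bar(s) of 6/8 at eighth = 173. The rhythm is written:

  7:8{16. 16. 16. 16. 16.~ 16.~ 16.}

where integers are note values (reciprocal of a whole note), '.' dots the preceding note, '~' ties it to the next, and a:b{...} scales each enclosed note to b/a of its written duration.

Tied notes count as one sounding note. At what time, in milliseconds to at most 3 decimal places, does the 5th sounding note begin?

note 5 onset = 24/7b = 1189.1ms

1. 0.0ms @ 0 + 297.275ms (6/7)
2. 297.275ms @ 6/7 + 297.275ms (6/7)
3. 594.55ms @ 12/7 + 297.275ms (6/7)
4. 891.825ms @ 18/7 + 297.275ms (6/7)
5. 1189.1ms @ 24/7 + 891.825ms (18/7)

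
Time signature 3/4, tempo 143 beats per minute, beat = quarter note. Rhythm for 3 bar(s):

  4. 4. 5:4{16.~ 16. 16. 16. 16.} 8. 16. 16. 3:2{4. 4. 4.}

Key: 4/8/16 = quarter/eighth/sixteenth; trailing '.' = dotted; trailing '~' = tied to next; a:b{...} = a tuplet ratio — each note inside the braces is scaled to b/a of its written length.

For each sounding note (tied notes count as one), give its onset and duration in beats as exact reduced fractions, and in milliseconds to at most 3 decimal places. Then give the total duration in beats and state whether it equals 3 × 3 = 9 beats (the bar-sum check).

1) 0.0ms=0b +629.371ms=3/2b
2) 629.371ms=3/2b +629.371ms=3/2b
3) 1258.741ms=3b +251.748ms=3/5b
4) 1510.49ms=18/5b +125.874ms=3/10b
5) 1636.364ms=39/10b +125.874ms=3/10b
6) 1762.238ms=21/5b +125.874ms=3/10b
7) 1888.112ms=9/2b +314.685ms=3/4b
8) 2202.797ms=21/4b +157.343ms=3/8b
9) 2360.14ms=45/8b +157.343ms=3/8b
10) 2517.483ms=6b +419.58ms=1b
11) 2937.063ms=7b +419.58ms=1b
12) 3356.643ms=8b +419.58ms=1b
Σ=9b of 9 (143bpm 3/4) — PASS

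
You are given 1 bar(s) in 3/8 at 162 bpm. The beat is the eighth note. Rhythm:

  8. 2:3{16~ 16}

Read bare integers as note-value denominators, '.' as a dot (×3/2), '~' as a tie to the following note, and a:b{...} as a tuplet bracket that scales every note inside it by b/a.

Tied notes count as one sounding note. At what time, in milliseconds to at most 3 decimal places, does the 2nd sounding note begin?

1. 0.0ms @ 0 + 555.556ms (3/2)
2. 555.556ms @ 3/2 + 555.556ms (3/2)

note 2 onset = 3/2b = 555.556ms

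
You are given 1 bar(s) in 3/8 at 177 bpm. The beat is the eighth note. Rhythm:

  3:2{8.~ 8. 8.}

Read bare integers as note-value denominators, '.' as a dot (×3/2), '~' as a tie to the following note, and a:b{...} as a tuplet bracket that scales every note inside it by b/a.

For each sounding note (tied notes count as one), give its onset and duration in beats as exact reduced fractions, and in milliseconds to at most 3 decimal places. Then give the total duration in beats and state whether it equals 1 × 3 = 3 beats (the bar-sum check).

1) 0.0ms=0b +677.966ms=2b
2) 677.966ms=2b +338.983ms=1b
Σ=3b of 3 (177bpm 3/8) — PASS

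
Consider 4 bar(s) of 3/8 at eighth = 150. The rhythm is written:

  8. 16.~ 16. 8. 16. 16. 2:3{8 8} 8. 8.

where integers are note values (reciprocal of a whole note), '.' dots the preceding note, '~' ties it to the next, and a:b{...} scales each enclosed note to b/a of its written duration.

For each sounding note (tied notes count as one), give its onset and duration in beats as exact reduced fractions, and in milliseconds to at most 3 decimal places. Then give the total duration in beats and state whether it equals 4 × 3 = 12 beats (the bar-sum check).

1) 0.0ms=0b +600.0ms=3/2b
2) 600.0ms=3/2b +600.0ms=3/2b
3) 1200.0ms=3b +600.0ms=3/2b
4) 1800.0ms=9/2b +300.0ms=3/4b
5) 2100.0ms=21/4b +300.0ms=3/4b
6) 2400.0ms=6b +600.0ms=3/2b
7) 3000.0ms=15/2b +600.0ms=3/2b
8) 3600.0ms=9b +600.0ms=3/2b
9) 4200.0ms=21/2b +600.0ms=3/2b
Σ=12b of 12 (150bpm 3/8) — PASS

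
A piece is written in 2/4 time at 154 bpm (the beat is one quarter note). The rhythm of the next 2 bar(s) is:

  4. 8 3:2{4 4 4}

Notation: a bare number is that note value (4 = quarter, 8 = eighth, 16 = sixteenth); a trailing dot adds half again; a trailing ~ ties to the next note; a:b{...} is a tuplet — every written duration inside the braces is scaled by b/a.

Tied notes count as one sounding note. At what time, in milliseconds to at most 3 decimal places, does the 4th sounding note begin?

note 4 onset = 8/3b = 1038.961ms

1. 0.0ms @ 0 + 584.416ms (3/2)
2. 584.416ms @ 3/2 + 194.805ms (1/2)
3. 779.221ms @ 2 + 259.74ms (2/3)
4. 1038.961ms @ 8/3 + 259.74ms (2/3)
5. 1298.701ms @ 10/3 + 259.74ms (2/3)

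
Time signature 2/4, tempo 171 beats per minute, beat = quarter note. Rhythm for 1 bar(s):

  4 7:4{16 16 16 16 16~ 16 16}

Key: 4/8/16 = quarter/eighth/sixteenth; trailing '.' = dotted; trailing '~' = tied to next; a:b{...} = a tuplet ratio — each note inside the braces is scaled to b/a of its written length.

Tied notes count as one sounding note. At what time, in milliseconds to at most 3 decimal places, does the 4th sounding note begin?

1. 0.0ms @ 0 + 350.877ms (1)
2. 350.877ms @ 1 + 50.125ms (1/7)
3. 401.003ms @ 8/7 + 50.125ms (1/7)
4. 451.128ms @ 9/7 + 50.125ms (1/7)
5. 501.253ms @ 10/7 + 50.125ms (1/7)
6. 551.378ms @ 11/7 + 100.251ms (2/7)
7. 651.629ms @ 13/7 + 50.125ms (1/7)

note 4 onset = 9/7b = 451.128ms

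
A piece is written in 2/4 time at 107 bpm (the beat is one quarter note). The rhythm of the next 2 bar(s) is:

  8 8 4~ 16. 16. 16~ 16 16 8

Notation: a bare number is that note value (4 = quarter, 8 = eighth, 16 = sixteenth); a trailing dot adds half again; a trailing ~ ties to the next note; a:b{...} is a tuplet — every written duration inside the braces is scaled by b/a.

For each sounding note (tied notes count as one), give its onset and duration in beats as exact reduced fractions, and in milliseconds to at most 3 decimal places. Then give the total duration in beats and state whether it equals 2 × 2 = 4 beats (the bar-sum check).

1) 0.0ms=0b +280.374ms=1/2b
2) 280.374ms=1/2b +280.374ms=1/2b
3) 560.748ms=1b +771.028ms=11/8b
4) 1331.776ms=19/8b +210.28ms=3/8b
5) 1542.056ms=11/4b +280.374ms=1/2b
6) 1822.43ms=13/4b +140.187ms=1/4b
7) 1962.617ms=7/2b +280.374ms=1/2b
Σ=4b of 4 (107bpm 2/4) — PASS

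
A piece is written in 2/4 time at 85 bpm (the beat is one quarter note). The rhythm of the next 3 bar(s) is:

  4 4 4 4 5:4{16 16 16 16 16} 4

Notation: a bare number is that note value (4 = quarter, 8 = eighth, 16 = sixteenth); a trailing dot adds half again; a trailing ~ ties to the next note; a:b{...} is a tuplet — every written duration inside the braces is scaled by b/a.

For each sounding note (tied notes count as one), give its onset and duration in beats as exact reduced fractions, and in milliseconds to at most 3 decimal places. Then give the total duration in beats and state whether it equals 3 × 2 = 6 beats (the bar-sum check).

1) 0.0ms=0b +705.882ms=1b
2) 705.882ms=1b +705.882ms=1b
3) 1411.765ms=2b +705.882ms=1b
4) 2117.647ms=3b +705.882ms=1b
5) 2823.529ms=4b +141.176ms=1/5b
6) 2964.706ms=21/5b +141.176ms=1/5b
7) 3105.882ms=22/5b +141.176ms=1/5b
8) 3247.059ms=23/5b +141.176ms=1/5b
9) 3388.235ms=24/5b +141.176ms=1/5b
10) 3529.412ms=5b +705.882ms=1b
Σ=6b of 6 (85bpm 2/4) — PASS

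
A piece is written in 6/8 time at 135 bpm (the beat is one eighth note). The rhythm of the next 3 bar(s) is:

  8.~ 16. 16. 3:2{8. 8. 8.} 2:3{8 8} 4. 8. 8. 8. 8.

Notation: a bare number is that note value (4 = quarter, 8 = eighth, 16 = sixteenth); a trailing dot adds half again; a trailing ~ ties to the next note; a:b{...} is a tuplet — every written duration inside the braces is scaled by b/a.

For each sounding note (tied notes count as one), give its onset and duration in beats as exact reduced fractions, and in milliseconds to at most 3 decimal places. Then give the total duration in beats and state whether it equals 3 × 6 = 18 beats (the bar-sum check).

1) 0.0ms=0b +1000.0ms=9/4b
2) 1000.0ms=9/4b +333.333ms=3/4b
3) 1333.333ms=3b +444.444ms=1b
4) 1777.778ms=4b +444.444ms=1b
5) 2222.222ms=5b +444.444ms=1b
6) 2666.667ms=6b +666.667ms=3/2b
7) 3333.333ms=15/2b +666.667ms=3/2b
8) 4000.0ms=9b +1333.333ms=3b
9) 5333.333ms=12b +666.667ms=3/2b
10) 6000.0ms=27/2b +666.667ms=3/2b
11) 6666.667ms=15b +666.667ms=3/2b
12) 7333.333ms=33/2b +666.667ms=3/2b
Σ=18b of 18 (135bpm 6/8) — PASS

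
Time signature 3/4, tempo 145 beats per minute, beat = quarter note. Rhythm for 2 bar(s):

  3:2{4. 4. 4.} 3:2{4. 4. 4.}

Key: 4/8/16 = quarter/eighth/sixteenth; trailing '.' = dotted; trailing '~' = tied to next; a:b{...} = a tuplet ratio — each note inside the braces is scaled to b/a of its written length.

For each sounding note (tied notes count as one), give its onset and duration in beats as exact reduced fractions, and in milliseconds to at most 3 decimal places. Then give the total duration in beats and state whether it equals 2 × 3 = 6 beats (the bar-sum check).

1) 0.0ms=0b +413.793ms=1b
2) 413.793ms=1b +413.793ms=1b
3) 827.586ms=2b +413.793ms=1b
4) 1241.379ms=3b +413.793ms=1b
5) 1655.172ms=4b +413.793ms=1b
6) 2068.966ms=5b +413.793ms=1b
Σ=6b of 6 (145bpm 3/4) — PASS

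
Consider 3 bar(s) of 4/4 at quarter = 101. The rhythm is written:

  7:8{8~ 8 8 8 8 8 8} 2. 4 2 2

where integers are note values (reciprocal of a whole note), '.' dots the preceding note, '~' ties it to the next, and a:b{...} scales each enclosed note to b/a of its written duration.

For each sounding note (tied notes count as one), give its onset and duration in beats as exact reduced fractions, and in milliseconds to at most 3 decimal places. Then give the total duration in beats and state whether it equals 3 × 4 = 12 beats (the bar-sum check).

1) 0.0ms=0b +678.925ms=8/7b
2) 678.925ms=8/7b +339.463ms=4/7b
3) 1018.388ms=12/7b +339.463ms=4/7b
4) 1357.85ms=16/7b +339.463ms=4/7b
5) 1697.313ms=20/7b +339.463ms=4/7b
6) 2036.775ms=24/7b +339.463ms=4/7b
7) 2376.238ms=4b +1782.178ms=3b
8) 4158.416ms=7b +594.059ms=1b
9) 4752.475ms=8b +1188.119ms=2b
10) 5940.594ms=10b +1188.119ms=2b
Σ=12b of 12 (101bpm 4/4) — PASS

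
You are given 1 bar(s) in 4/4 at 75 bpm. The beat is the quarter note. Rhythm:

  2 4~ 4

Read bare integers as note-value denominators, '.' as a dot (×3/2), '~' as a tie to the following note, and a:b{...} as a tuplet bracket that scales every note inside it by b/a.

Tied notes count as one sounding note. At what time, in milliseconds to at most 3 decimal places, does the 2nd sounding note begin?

note 2 onset = 2b = 1600.0ms

1. 0.0ms @ 0 + 1600.0ms (2)
2. 1600.0ms @ 2 + 1600.0ms (2)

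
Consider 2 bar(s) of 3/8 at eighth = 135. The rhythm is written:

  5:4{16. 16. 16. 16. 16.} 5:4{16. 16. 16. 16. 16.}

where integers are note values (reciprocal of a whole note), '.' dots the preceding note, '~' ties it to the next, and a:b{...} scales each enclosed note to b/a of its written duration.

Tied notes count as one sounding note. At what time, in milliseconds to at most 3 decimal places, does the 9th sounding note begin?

1. 0.0ms @ 0 + 266.667ms (3/5)
2. 266.667ms @ 3/5 + 266.667ms (3/5)
3. 533.333ms @ 6/5 + 266.667ms (3/5)
4. 800.0ms @ 9/5 + 266.667ms (3/5)
5. 1066.667ms @ 12/5 + 266.667ms (3/5)
6. 1333.333ms @ 3 + 266.667ms (3/5)
7. 1600.0ms @ 18/5 + 266.667ms (3/5)
8. 1866.667ms @ 21/5 + 266.667ms (3/5)
9. 2133.333ms @ 24/5 + 266.667ms (3/5)
10. 2400.0ms @ 27/5 + 266.667ms (3/5)

note 9 onset = 24/5b = 2133.333ms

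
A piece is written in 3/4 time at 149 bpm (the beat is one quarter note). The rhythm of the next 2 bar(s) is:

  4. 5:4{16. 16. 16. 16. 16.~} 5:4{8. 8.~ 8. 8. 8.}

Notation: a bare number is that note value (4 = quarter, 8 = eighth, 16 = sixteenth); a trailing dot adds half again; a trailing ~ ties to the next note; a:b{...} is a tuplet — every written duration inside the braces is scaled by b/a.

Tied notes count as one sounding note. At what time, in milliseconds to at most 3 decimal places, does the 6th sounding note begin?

1. 0.0ms @ 0 + 604.027ms (3/2)
2. 604.027ms @ 3/2 + 120.805ms (3/10)
3. 724.832ms @ 9/5 + 120.805ms (3/10)
4. 845.638ms @ 21/10 + 120.805ms (3/10)
5. 966.443ms @ 12/5 + 120.805ms (3/10)
6. 1087.248ms @ 27/10 + 362.416ms (9/10)
7. 1449.664ms @ 18/5 + 483.221ms (6/5)
8. 1932.886ms @ 24/5 + 241.611ms (3/5)
9. 2174.497ms @ 27/5 + 241.611ms (3/5)

note 6 onset = 27/10b = 1087.248ms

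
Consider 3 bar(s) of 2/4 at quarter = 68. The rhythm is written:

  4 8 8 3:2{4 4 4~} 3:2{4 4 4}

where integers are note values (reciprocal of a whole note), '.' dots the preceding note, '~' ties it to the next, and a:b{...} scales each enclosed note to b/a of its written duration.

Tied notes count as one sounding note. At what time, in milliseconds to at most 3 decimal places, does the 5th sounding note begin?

note 5 onset = 8/3b = 2352.941ms

1. 0.0ms @ 0 + 882.353ms (1)
2. 882.353ms @ 1 + 441.176ms (1/2)
3. 1323.529ms @ 3/2 + 441.176ms (1/2)
4. 1764.706ms @ 2 + 588.235ms (2/3)
5. 2352.941ms @ 8/3 + 588.235ms (2/3)
6. 2941.176ms @ 10/3 + 1176.471ms (4/3)
7. 4117.647ms @ 14/3 + 588.235ms (2/3)
8. 4705.882ms @ 16/3 + 588.235ms (2/3)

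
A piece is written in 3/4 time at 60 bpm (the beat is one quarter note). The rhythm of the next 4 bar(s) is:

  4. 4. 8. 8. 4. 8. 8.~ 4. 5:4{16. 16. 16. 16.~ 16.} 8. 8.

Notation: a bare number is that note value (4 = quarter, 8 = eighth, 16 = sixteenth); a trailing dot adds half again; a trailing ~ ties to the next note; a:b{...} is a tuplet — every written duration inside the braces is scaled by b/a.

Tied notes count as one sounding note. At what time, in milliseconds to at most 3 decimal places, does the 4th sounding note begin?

note 4 onset = 15/4b = 3750.0ms

1. 0.0ms @ 0 + 1500.0ms (3/2)
2. 1500.0ms @ 3/2 + 1500.0ms (3/2)
3. 3000.0ms @ 3 + 750.0ms (3/4)
4. 3750.0ms @ 15/4 + 750.0ms (3/4)
5. 4500.0ms @ 9/2 + 1500.0ms (3/2)
6. 6000.0ms @ 6 + 750.0ms (3/4)
7. 6750.0ms @ 27/4 + 2250.0ms (9/4)
8. 9000.0ms @ 9 + 300.0ms (3/10)
9. 9300.0ms @ 93/10 + 300.0ms (3/10)
10. 9600.0ms @ 48/5 + 300.0ms (3/10)
11. 9900.0ms @ 99/10 + 600.0ms (3/5)
12. 10500.0ms @ 21/2 + 750.0ms (3/4)
13. 11250.0ms @ 45/4 + 750.0ms (3/4)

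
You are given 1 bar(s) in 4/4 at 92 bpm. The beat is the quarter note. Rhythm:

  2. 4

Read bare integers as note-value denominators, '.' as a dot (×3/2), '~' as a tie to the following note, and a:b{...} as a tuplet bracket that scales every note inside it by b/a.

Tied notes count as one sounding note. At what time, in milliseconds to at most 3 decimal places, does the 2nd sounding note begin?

1. 0.0ms @ 0 + 1956.522ms (3)
2. 1956.522ms @ 3 + 652.174ms (1)

note 2 onset = 3b = 1956.522ms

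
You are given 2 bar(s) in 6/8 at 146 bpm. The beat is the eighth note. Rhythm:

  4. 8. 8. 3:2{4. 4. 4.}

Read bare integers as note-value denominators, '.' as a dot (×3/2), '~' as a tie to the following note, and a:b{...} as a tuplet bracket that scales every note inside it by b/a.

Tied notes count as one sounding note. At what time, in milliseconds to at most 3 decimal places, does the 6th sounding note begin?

1. 0.0ms @ 0 + 1232.877ms (3)
2. 1232.877ms @ 3 + 616.438ms (3/2)
3. 1849.315ms @ 9/2 + 616.438ms (3/2)
4. 2465.753ms @ 6 + 821.918ms (2)
5. 3287.671ms @ 8 + 821.918ms (2)
6. 4109.589ms @ 10 + 821.918ms (2)

note 6 onset = 10b = 4109.589ms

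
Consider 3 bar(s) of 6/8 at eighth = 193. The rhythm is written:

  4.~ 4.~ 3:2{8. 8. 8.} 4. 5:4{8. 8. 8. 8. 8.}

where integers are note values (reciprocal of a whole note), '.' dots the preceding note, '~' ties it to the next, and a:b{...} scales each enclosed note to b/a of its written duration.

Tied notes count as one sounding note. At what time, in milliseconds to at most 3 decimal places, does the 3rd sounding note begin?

1. 0.0ms @ 0 + 2176.166ms (7)
2. 2176.166ms @ 7 + 310.881ms (1)
3. 2487.047ms @ 8 + 310.881ms (1)
4. 2797.927ms @ 9 + 932.642ms (3)
5. 3730.57ms @ 12 + 373.057ms (6/5)
6. 4103.627ms @ 66/5 + 373.057ms (6/5)
7. 4476.684ms @ 72/5 + 373.057ms (6/5)
8. 4849.741ms @ 78/5 + 373.057ms (6/5)
9. 5222.798ms @ 84/5 + 373.057ms (6/5)

note 3 onset = 8b = 2487.047ms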